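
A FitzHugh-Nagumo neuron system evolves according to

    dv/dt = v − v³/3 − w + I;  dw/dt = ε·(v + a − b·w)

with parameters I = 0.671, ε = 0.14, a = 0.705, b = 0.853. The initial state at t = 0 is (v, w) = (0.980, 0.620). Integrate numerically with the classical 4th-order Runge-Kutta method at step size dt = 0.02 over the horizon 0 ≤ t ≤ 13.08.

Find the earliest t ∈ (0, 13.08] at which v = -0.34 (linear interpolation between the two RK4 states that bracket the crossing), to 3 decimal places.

t=0.000: state=(0.980, 0.620)
step 1 (dt=0.02): k1=(0.717, 0.162), k2=(0.716, 0.163), k3=(0.716, 0.163), k4=(0.714, 0.163); state += dt/6·(k1+2k2+2k3+k4)
t=0.020: state=(0.994, 0.623)
t=0.040: state=(1.009, 0.627)
t=0.060: state=(1.023, 0.630)
continuing one RK4 step at a time; state shown every 25 steps (Δt=0.5):
t=0.500: state=(1.301, 0.710)
t=1.000: state=(1.492, 0.813)
t=1.500: state=(1.560, 0.918)
t=2.000: state=(1.557, 1.019)
t=2.500: state=(1.520, 1.112)
t=3.000: state=(1.468, 1.197)
t=3.500: state=(1.409, 1.273)
t=4.000: state=(1.343, 1.341)
t=4.500: state=(1.274, 1.400)
t=5.000: state=(1.199, 1.451)
t=5.500: state=(1.118, 1.493)
t=6.000: state=(1.028, 1.528)
t=6.500: state=(0.925, 1.553)
t=7.000: state=(0.804, 1.570)
t=7.500: state=(0.652, 1.577)
t=8.000: state=(0.448, 1.571)
t=8.500: state=(0.152, 1.549)
t=9.000: state=(-0.306, 1.503)
t=9.020: state=(-0.329, 1.500)
next step: t=9.040: state=(-0.352, 1.498) — v has crossed -0.34
linear interpolation between t=9.020 (-0.32857) and t=9.040 (-0.35166) → t≈9.030

t = 9.030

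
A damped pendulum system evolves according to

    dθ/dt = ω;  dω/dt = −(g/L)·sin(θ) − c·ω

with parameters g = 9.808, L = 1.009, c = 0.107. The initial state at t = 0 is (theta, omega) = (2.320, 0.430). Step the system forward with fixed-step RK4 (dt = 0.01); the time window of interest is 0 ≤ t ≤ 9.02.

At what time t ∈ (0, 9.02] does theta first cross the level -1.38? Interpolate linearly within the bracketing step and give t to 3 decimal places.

t = 1.117

t=0.000: state=(2.320, 0.430)
step 1 (dt=0.01): k1=(0.430, -7.164), k2=(0.394, -7.146), k3=(0.394, -7.147), k4=(0.359, -7.130); state += dt/6·(k1+2k2+2k3+k4)
t=0.010: state=(2.324, 0.359)
t=0.020: state=(2.327, 0.287)
t=0.030: state=(2.330, 0.217)
continuing one RK4 step at a time; state shown every 50 steps (Δt=0.5):
t=0.500: state=(1.603, -3.528)
t=1.000: state=(-0.882, -4.769)
t=1.110: state=(-1.353, -3.762)
next step: t=1.120: state=(-1.390, -3.663) — theta has crossed -1.38
linear interpolation between t=1.110 (-1.35309) and t=1.120 (-1.39022) → t≈1.117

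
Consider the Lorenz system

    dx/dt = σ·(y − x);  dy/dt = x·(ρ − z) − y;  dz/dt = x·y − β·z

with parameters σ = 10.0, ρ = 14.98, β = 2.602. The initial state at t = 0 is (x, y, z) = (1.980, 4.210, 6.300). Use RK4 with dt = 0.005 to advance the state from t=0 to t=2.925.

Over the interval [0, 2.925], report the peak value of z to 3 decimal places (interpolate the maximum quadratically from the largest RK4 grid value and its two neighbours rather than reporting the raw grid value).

max z = 20.125

t=0.000: state=(1.980, 4.210, 6.300)
step 1 (dt=0.005): k1=(22.300, 12.976, -8.057), k2=(22.067, 13.469, -7.704), k3=(22.085, 13.461, -7.706), k4=(21.869, 13.948, -7.351); state += dt/6·(k1+2k2+2k3+k4)
t=0.005: state=(2.090, 4.277, 6.261)
t=0.010: state=(2.199, 4.349, 6.227)
t=0.015: state=(2.306, 4.426, 6.195)
continuing one RK4 step at a time; state shown every 20 steps (Δt=0.1):
t=0.100: state=(4.102, 6.373, 6.301)
t=0.200: state=(6.729, 9.656, 8.763)
t=0.300: state=(9.400, 11.303, 14.632)
t=0.400: state=(9.535, 7.746, 19.759)
t=0.500: state=(6.605, 3.221, 19.040)
t=0.600: state=(3.769, 1.685, 15.682)
t=0.700: state=(2.438, 1.762, 12.520)
t=0.800: state=(2.224, 2.402, 10.060)
t=0.900: state=(2.720, 3.527, 8.389)
t=1.000: state=(3.863, 5.364, 7.749)
t=1.100: state=(5.736, 7.948, 8.817)
t=1.200: state=(8.018, 10.103, 12.462)
t=1.300: state=(9.175, 9.078, 17.288)
t=1.400: state=(7.766, 5.362, 18.825)
t=1.500: state=(5.247, 2.977, 16.779)
t=1.600: state=(3.574, 2.517, 13.928)
t=1.700: state=(3.046, 2.984, 11.502)
t=1.800: state=(3.359, 4.021, 9.834)
t=1.900: state=(4.348, 5.660, 9.216)
t=2.000: state=(5.940, 7.754, 10.177)
t=2.100: state=(7.714, 9.234, 13.116)
t=2.200: state=(8.486, 8.321, 16.648)
t=2.300: state=(7.399, 5.606, 17.776)
t=2.400: state=(5.490, 3.724, 16.260)
t=2.500: state=(4.156, 3.295, 13.953)
t=2.600: state=(3.744, 3.748, 11.939)
t=2.700: state=(4.100, 4.782, 10.654)
t=2.800: state=(5.067, 6.292, 10.447)
t=2.900: state=(6.445, 7.883, 11.701)
t=2.925: state=(6.798, 8.180, 12.253)
largest grid value and its neighbours: z(0.430)=20.12167, z(0.435)=20.12448, z(0.440)=20.11216
parabola through these three points peaks at t≈0.433 with z≈20.12523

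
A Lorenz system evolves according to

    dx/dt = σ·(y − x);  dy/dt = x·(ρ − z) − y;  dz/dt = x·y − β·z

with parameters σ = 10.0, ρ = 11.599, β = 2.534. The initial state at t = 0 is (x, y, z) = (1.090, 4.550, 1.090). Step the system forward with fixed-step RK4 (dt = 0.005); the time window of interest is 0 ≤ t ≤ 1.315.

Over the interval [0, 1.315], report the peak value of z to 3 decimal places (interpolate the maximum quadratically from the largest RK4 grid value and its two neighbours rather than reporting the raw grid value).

t=0.000: state=(1.090, 4.550, 1.090)
step 1 (dt=0.005): k1=(34.600, 6.905, 2.197), k2=(33.908, 7.790, 2.597), k3=(33.947, 7.769, 2.590), k4=(33.291, 8.633, 2.986); state += dt/6·(k1+2k2+2k3+k4)
t=0.005: state=(1.260, 4.589, 1.103)
t=0.010: state=(1.423, 4.636, 1.120)
t=0.015: state=(1.581, 4.692, 1.141)
continuing one RK4 step at a time; state shown every 10 steps (Δt=0.05):
t=0.050: state=(2.583, 5.276, 1.395)
t=0.100: state=(3.905, 6.579, 2.139)
t=0.150: state=(5.302, 8.233, 3.496)
t=0.200: state=(6.820, 9.909, 5.685)
t=0.250: state=(8.306, 11.042, 8.782)
t=0.300: state=(9.408, 10.925, 12.391)
t=0.350: state=(9.692, 9.232, 15.523)
t=0.400: state=(8.952, 6.540, 17.167)
t=0.450: state=(7.431, 3.943, 17.134)
t=0.500: state=(5.645, 2.141, 16.010)
t=0.550: state=(4.036, 1.172, 14.468)
t=0.600: state=(2.809, 0.765, 12.896)
t=0.650: state=(1.976, 0.660, 11.438)
t=0.700: state=(1.462, 0.693, 10.130)
t=0.750: state=(1.179, 0.790, 8.970)
t=0.800: state=(1.053, 0.921, 7.947)
t=0.850: state=(1.034, 1.084, 7.050)
t=0.900: state=(1.095, 1.287, 6.270)
t=0.950: state=(1.223, 1.544, 5.600)
t=1.000: state=(1.417, 1.873, 5.040)
t=1.050: state=(1.683, 2.294, 4.591)
t=1.100: state=(2.033, 2.831, 4.268)
t=1.150: state=(2.487, 3.509, 4.097)
t=1.200: state=(3.063, 4.351, 4.122)
t=1.250: state=(3.780, 5.362, 4.413)
t=1.300: state=(4.644, 6.511, 5.066)
t=1.315: state=(4.930, 6.870, 5.348)
largest grid value and its neighbours: z(0.420)=17.33271, z(0.425)=17.33402, z(0.430)=17.32057
parabola through these three points peaks at t≈0.423 with z≈17.33527

max z = 17.335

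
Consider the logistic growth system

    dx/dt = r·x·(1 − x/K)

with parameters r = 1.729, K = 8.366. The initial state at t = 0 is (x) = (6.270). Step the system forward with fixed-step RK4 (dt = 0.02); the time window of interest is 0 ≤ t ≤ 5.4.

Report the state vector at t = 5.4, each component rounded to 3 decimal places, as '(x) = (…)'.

(x) = (8.366)

t=0.000: state=(6.270)
step 1 (dt=0.02): k1=(2.716), k2=(2.692), k3=(2.693), k4=(2.669); state += dt/6·(k1+2k2+2k3+k4)
t=0.020: state=(6.324)
t=0.040: state=(6.377)
t=0.060: state=(6.429)
continuing one RK4 step at a time; state shown every 10 steps (Δt=0.2):
t=0.200: state=(6.766)
t=0.400: state=(7.166)
t=0.600: state=(7.480)
t=0.800: state=(7.719)
t=1.000: state=(7.897)
t=1.200: state=(8.029)
t=1.400: state=(8.125)
t=1.600: state=(8.194)
t=1.800: state=(8.243)
t=2.000: state=(8.279)
t=2.200: state=(8.304)
t=2.400: state=(8.322)
t=2.600: state=(8.335)
t=2.800: state=(8.344)
t=3.000: state=(8.350)
t=3.200: state=(8.355)
t=3.400: state=(8.358)
t=3.600: state=(8.360)
t=3.800: state=(8.362)
t=4.000: state=(8.363)
t=4.200: state=(8.364)
t=4.400: state=(8.365)
t=4.600: state=(8.365)
t=4.800: state=(8.365)
t=5.000: state=(8.366)
t=5.200: state=(8.366)
t=5.400: state=(8.366)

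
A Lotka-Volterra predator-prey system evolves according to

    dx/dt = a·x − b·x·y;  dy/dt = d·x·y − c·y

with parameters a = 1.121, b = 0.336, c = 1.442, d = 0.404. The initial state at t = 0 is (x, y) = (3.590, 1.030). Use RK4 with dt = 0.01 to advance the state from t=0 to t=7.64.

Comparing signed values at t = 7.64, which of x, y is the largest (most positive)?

largest component: y

t=0.000: state=(3.590, 1.030)
step 1 (dt=0.01): k1=(2.782, 0.009), k2=(2.793, 0.014), k3=(2.793, 0.014), k4=(2.803, 0.020); state += dt/6·(k1+2k2+2k3+k4)
t=0.010: state=(3.618, 1.030)
t=0.020: state=(3.646, 1.030)
t=0.030: state=(3.674, 1.031)
continuing one RK4 step at a time; state shown every 25 steps (Δt=0.25):
t=0.250: state=(4.352, 1.071)
t=0.500: state=(5.238, 1.212)
t=0.750: state=(6.193, 1.505)
t=1.000: state=(7.075, 2.054)
t=1.250: state=(7.593, 3.018)
t=1.500: state=(7.351, 4.512)
t=1.750: state=(6.182, 6.274)
t=2.000: state=(4.553, 7.528)
t=2.250: state=(3.152, 7.717)
t=2.500: state=(2.235, 7.036)
t=2.750: state=(1.711, 5.973)
t=3.000: state=(1.436, 4.875)
t=3.250: state=(1.316, 3.902)
t=3.500: state=(1.300, 3.103)
t=3.750: state=(1.363, 2.474)
t=4.000: state=(1.496, 1.992)
t=4.250: state=(1.702, 1.631)
t=4.500: state=(1.987, 1.370)
t=4.750: state=(2.363, 1.189)
t=5.000: state=(2.845, 1.077)
t=5.250: state=(3.448, 1.031)
t=5.500: state=(4.182, 1.056)
t=5.750: state=(5.044, 1.172)
t=6.000: state=(5.993, 1.427)
t=6.250: state=(6.908, 1.911)
t=6.500: state=(7.535, 2.774)
t=6.750: state=(7.481, 4.160)
t=7.000: state=(6.489, 5.918)
t=7.250: state=(4.893, 7.347)
t=7.500: state=(3.406, 7.765)
t=7.640: state=(2.776, 7.552)
compare at T: x=2.776, y=7.552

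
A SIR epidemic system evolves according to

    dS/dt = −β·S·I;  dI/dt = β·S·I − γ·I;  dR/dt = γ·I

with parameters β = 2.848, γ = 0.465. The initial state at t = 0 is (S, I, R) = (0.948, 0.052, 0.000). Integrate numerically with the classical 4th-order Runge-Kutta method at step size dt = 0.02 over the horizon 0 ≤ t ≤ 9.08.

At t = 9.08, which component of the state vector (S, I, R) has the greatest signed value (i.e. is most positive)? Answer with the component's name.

t=0.000: state=(0.948, 0.052, 0.000)
step 1 (dt=0.02): k1=(-0.140, 0.116, 0.024), k2=(-0.143, 0.119, 0.025), k3=(-0.143, 0.119, 0.025), k4=(-0.146, 0.121, 0.025); state += dt/6·(k1+2k2+2k3+k4)
t=0.020: state=(0.945, 0.054, 0.000)
t=0.040: state=(0.942, 0.057, 0.001)
t=0.060: state=(0.939, 0.059, 0.002)
continuing one RK4 step at a time; state shown every 25 steps (Δt=0.5):
t=0.500: state=(0.830, 0.148, 0.022)
t=1.000: state=(0.596, 0.328, 0.076)
t=1.500: state=(0.327, 0.499, 0.174)
t=2.000: state=(0.153, 0.549, 0.298)
t=2.500: state=(0.072, 0.507, 0.422)
t=3.000: state=(0.037, 0.432, 0.531)
t=3.500: state=(0.021, 0.356, 0.623)
t=4.000: state=(0.013, 0.289, 0.698)
t=4.500: state=(0.009, 0.233, 0.758)
t=5.000: state=(0.007, 0.187, 0.807)
t=5.500: state=(0.005, 0.149, 0.845)
t=6.000: state=(0.004, 0.119, 0.877)
t=6.500: state=(0.004, 0.095, 0.901)
t=7.000: state=(0.003, 0.076, 0.921)
t=7.500: state=(0.003, 0.060, 0.937)
t=8.000: state=(0.003, 0.048, 0.949)
t=8.500: state=(0.003, 0.038, 0.959)
t=9.000: state=(0.003, 0.030, 0.967)
t=9.080: state=(0.003, 0.029, 0.968)
compare at T: S=0.003, I=0.029, R=0.968

largest component: R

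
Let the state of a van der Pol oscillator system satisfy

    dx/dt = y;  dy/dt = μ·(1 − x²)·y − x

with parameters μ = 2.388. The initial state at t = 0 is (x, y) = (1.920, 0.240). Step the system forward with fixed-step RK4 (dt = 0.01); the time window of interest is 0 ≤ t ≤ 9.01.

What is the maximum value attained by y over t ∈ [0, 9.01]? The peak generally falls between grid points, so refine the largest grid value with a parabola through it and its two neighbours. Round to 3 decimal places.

t=0.000: state=(1.920, 0.240)
step 1 (dt=0.01): k1=(0.240, -3.460), k2=(0.223, -3.352), k3=(0.223, -3.355), k4=(0.206, -3.251); state += dt/6·(k1+2k2+2k3+k4)
t=0.010: state=(1.922, 0.206)
t=0.020: state=(1.924, 0.175)
t=0.030: state=(1.926, 0.145)
continuing one RK4 step at a time; state shown every 50 steps (Δt=0.5):
t=0.500: state=(1.850, -0.286)
t=1.000: state=(1.689, -0.353)
t=1.500: state=(1.494, -0.435)
t=2.000: state=(1.242, -0.594)
t=2.500: state=(0.859, -1.021)
t=3.000: state=(0.016, -2.783)
t=3.500: state=(-1.778, -2.148)
t=4.000: state=(-2.000, 0.203)
t=4.500: state=(-1.866, 0.300)
t=5.000: state=(-1.705, 0.349)
t=5.500: state=(-1.513, 0.426)
t=6.000: state=(-1.268, 0.574)
t=6.500: state=(-0.902, 0.960)
t=7.000: state=(-0.132, 2.506)
t=7.500: state=(1.671, 2.726)
t=8.000: state=(2.008, -0.175)
t=8.500: state=(1.879, -0.296)
t=9.000: state=(1.720, -0.344)
t=9.010: state=(1.717, -0.345)
largest grid value and its neighbours: y(7.300)=4.29253, y(7.310)=4.29491, y(7.320)=4.28839
parabola through these three points peaks at t≈7.308 with y≈4.29515

max y = 4.295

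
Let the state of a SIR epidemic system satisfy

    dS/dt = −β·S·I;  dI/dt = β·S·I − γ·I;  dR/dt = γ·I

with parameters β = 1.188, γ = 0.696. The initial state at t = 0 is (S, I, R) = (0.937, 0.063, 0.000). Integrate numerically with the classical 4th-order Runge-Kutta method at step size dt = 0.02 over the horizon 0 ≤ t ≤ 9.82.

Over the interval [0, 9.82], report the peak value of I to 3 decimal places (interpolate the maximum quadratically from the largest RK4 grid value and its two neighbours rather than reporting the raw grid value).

t=0.000: state=(0.937, 0.063, 0.000)
step 1 (dt=0.02): k1=(-0.070, 0.026, 0.044), k2=(-0.070, 0.026, 0.044), k3=(-0.070, 0.026, 0.044), k4=(-0.071, 0.026, 0.044); state += dt/6·(k1+2k2+2k3+k4)
t=0.020: state=(0.936, 0.064, 0.001)
t=0.040: state=(0.934, 0.064, 0.002)
t=0.060: state=(0.933, 0.065, 0.003)
continuing one RK4 step at a time; state shown every 25 steps (Δt=0.5):
t=0.500: state=(0.899, 0.077, 0.024)
t=1.000: state=(0.855, 0.091, 0.054)
t=1.500: state=(0.807, 0.106, 0.088)
t=2.000: state=(0.755, 0.119, 0.127)
t=2.500: state=(0.701, 0.129, 0.170)
t=3.000: state=(0.648, 0.136, 0.216)
t=3.500: state=(0.597, 0.139, 0.264)
t=4.000: state=(0.550, 0.138, 0.312)
t=4.500: state=(0.507, 0.133, 0.360)
t=5.000: state=(0.470, 0.126, 0.405)
t=5.500: state=(0.437, 0.116, 0.447)
t=6.000: state=(0.409, 0.105, 0.486)
t=6.500: state=(0.386, 0.094, 0.520)
t=7.000: state=(0.366, 0.083, 0.551)
t=7.500: state=(0.349, 0.073, 0.578)
t=8.000: state=(0.336, 0.063, 0.602)
t=8.500: state=(0.324, 0.054, 0.622)
t=9.000: state=(0.315, 0.046, 0.639)
t=9.500: state=(0.307, 0.039, 0.654)
t=9.820: state=(0.302, 0.035, 0.662)
largest grid value and its neighbours: I(3.600)=0.13902, I(3.620)=0.13902, I(3.640)=0.13901
parabola through these three points peaks at t≈3.613 with I≈0.13902

max I = 0.139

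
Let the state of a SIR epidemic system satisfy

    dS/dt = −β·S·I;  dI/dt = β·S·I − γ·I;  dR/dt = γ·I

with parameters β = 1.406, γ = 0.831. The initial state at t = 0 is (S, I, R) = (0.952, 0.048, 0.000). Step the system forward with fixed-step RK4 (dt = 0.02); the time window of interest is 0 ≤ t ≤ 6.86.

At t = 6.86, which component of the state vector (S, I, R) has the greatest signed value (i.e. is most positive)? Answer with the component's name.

largest component: R

t=0.000: state=(0.952, 0.048, 0.000)
step 1 (dt=0.02): k1=(-0.064, 0.024, 0.040), k2=(-0.065, 0.024, 0.040), k3=(-0.065, 0.024, 0.040), k4=(-0.065, 0.025, 0.040); state += dt/6·(k1+2k2+2k3+k4)
t=0.020: state=(0.951, 0.048, 0.001)
t=0.040: state=(0.949, 0.049, 0.002)
t=0.060: state=(0.948, 0.049, 0.002)
continuing one RK4 step at a time; state shown every 25 steps (Δt=0.5):
t=0.500: state=(0.916, 0.061, 0.023)
t=1.000: state=(0.873, 0.076, 0.051)
t=1.500: state=(0.824, 0.091, 0.086)
t=2.000: state=(0.769, 0.105, 0.126)
t=2.500: state=(0.711, 0.116, 0.172)
t=3.000: state=(0.653, 0.124, 0.223)
t=3.500: state=(0.598, 0.127, 0.275)
t=4.000: state=(0.547, 0.125, 0.328)
t=4.500: state=(0.502, 0.120, 0.379)
t=5.000: state=(0.463, 0.111, 0.427)
t=5.500: state=(0.429, 0.100, 0.470)
t=6.000: state=(0.402, 0.088, 0.510)
t=6.500: state=(0.379, 0.077, 0.544)
t=6.860: state=(0.366, 0.069, 0.566)
compare at T: S=0.366, I=0.069, R=0.566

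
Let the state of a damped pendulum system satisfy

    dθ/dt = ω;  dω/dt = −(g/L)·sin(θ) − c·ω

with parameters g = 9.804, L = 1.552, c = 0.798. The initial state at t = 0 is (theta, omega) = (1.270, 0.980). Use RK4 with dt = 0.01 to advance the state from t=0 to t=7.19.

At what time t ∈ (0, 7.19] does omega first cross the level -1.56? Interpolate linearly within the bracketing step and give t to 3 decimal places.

t=0.000: state=(1.270, 0.980)
step 1 (dt=0.01): k1=(0.980, -6.815), k2=(0.946, -6.797), k3=(0.946, -6.797), k4=(0.912, -6.779); state += dt/6·(k1+2k2+2k3+k4)
t=0.010: state=(1.279, 0.912)
t=0.020: state=(1.288, 0.844)
t=0.030: state=(1.296, 0.777)
continuing one RK4 step at a time; state shown every 25 steps (Δt=0.25):
t=0.250: state=(1.313, -0.586)
t=0.440: state=(1.107, -1.548)
next step: t=0.450: state=(1.091, -1.592) — omega has crossed -1.56
linear interpolation between t=0.440 (-1.54817) and t=0.450 (-1.59191) → t≈0.443

t = 0.443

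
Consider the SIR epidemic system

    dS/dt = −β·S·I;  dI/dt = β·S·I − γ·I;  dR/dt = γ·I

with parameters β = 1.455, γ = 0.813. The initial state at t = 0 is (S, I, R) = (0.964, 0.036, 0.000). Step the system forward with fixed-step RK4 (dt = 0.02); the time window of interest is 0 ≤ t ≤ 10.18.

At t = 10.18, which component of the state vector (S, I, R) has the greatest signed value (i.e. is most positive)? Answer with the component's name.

t=0.000: state=(0.964, 0.036, 0.000)
step 1 (dt=0.02): k1=(-0.050, 0.021, 0.029), k2=(-0.051, 0.021, 0.029), k3=(-0.051, 0.021, 0.029), k4=(-0.051, 0.021, 0.030); state += dt/6·(k1+2k2+2k3+k4)
t=0.020: state=(0.963, 0.036, 0.001)
t=0.040: state=(0.962, 0.037, 0.001)
t=0.060: state=(0.961, 0.037, 0.002)
continuing one RK4 step at a time; state shown every 25 steps (Δt=0.5):
t=0.500: state=(0.935, 0.048, 0.017)
t=1.000: state=(0.899, 0.062, 0.039)
t=1.500: state=(0.854, 0.078, 0.068)
t=2.000: state=(0.802, 0.095, 0.103)
t=2.500: state=(0.744, 0.111, 0.145)
t=3.000: state=(0.682, 0.125, 0.193)
t=3.500: state=(0.621, 0.133, 0.246)
t=4.000: state=(0.563, 0.136, 0.301)
t=4.500: state=(0.510, 0.134, 0.356)
t=5.000: state=(0.463, 0.127, 0.409)
t=5.500: state=(0.424, 0.117, 0.459)
t=6.000: state=(0.391, 0.105, 0.504)
t=6.500: state=(0.364, 0.092, 0.544)
t=7.000: state=(0.342, 0.079, 0.579)
t=7.500: state=(0.324, 0.067, 0.609)
t=8.000: state=(0.310, 0.056, 0.634)
t=8.500: state=(0.299, 0.047, 0.654)
t=9.000: state=(0.290, 0.039, 0.672)
t=9.500: state=(0.282, 0.032, 0.686)
t=10.000: state=(0.277, 0.026, 0.698)
t=10.180: state=(0.275, 0.024, 0.701)
compare at T: S=0.275, I=0.024, R=0.701

largest component: R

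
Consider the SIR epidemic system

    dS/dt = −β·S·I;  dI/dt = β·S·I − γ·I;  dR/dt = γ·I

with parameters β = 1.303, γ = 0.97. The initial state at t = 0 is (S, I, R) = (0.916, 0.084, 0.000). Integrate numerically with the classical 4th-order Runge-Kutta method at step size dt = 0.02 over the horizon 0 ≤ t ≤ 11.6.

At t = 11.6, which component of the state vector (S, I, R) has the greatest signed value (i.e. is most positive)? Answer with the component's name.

largest component: R

t=0.000: state=(0.916, 0.084, 0.000)
step 1 (dt=0.02): k1=(-0.100, 0.019, 0.081), k2=(-0.100, 0.019, 0.082), k3=(-0.100, 0.019, 0.082), k4=(-0.100, 0.019, 0.082); state += dt/6·(k1+2k2+2k3+k4)
t=0.020: state=(0.914, 0.084, 0.002)
t=0.040: state=(0.912, 0.085, 0.003)
t=0.060: state=(0.910, 0.085, 0.005)
continuing one RK4 step at a time; state shown every 25 steps (Δt=0.5):
t=0.500: state=(0.865, 0.092, 0.043)
t=1.000: state=(0.813, 0.098, 0.089)
t=1.500: state=(0.761, 0.101, 0.138)
t=2.000: state=(0.713, 0.100, 0.187)
t=2.500: state=(0.668, 0.097, 0.235)
t=3.000: state=(0.629, 0.091, 0.280)
t=3.500: state=(0.594, 0.083, 0.323)
t=4.000: state=(0.564, 0.075, 0.361)
t=4.500: state=(0.539, 0.066, 0.395)
t=5.000: state=(0.517, 0.057, 0.425)
t=5.500: state=(0.500, 0.049, 0.451)
t=6.000: state=(0.485, 0.042, 0.473)
t=6.500: state=(0.473, 0.035, 0.492)
t=7.000: state=(0.463, 0.029, 0.507)
t=7.500: state=(0.455, 0.024, 0.520)
t=8.000: state=(0.449, 0.020, 0.531)
t=8.500: state=(0.444, 0.017, 0.540)
t=9.000: state=(0.439, 0.014, 0.547)
t=9.500: state=(0.436, 0.011, 0.553)
t=10.000: state=(0.433, 0.009, 0.558)
t=10.500: state=(0.431, 0.007, 0.562)
t=11.000: state=(0.429, 0.006, 0.565)
t=11.500: state=(0.427, 0.005, 0.568)
t=11.600: state=(0.427, 0.005, 0.568)
compare at T: S=0.427, I=0.005, R=0.568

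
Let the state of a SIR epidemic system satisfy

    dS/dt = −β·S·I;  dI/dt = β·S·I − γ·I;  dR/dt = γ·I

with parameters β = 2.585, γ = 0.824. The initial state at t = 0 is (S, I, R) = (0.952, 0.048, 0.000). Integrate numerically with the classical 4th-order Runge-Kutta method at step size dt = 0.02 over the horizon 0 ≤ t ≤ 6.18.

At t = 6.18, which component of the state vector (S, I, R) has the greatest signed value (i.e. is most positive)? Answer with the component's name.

t=0.000: state=(0.952, 0.048, 0.000)
step 1 (dt=0.02): k1=(-0.118, 0.079, 0.040), k2=(-0.120, 0.080, 0.040), k3=(-0.120, 0.080, 0.040), k4=(-0.122, 0.081, 0.041); state += dt/6·(k1+2k2+2k3+k4)
t=0.020: state=(0.950, 0.050, 0.001)
t=0.040: state=(0.947, 0.051, 0.002)
t=0.060: state=(0.945, 0.053, 0.002)
continuing one RK4 step at a time; state shown every 10 steps (Δt=0.2):
t=0.200: state=(0.925, 0.066, 0.009)
t=0.400: state=(0.888, 0.090, 0.022)
t=0.600: state=(0.842, 0.119, 0.039)
t=0.800: state=(0.785, 0.154, 0.062)
t=1.000: state=(0.718, 0.192, 0.090)
t=1.200: state=(0.643, 0.232, 0.125)
t=1.400: state=(0.565, 0.269, 0.166)
t=1.600: state=(0.488, 0.299, 0.213)
t=1.800: state=(0.415, 0.320, 0.264)
t=2.000: state=(0.351, 0.331, 0.318)
t=2.200: state=(0.295, 0.332, 0.373)
t=2.400: state=(0.249, 0.324, 0.427)
t=2.600: state=(0.212, 0.309, 0.479)
t=2.800: state=(0.181, 0.290, 0.529)
t=3.000: state=(0.157, 0.268, 0.575)
t=3.200: state=(0.137, 0.246, 0.617)
t=3.400: state=(0.122, 0.223, 0.656)
t=3.600: state=(0.109, 0.200, 0.690)
t=3.800: state=(0.099, 0.179, 0.722)
t=4.000: state=(0.091, 0.160, 0.750)
t=4.200: state=(0.084, 0.142, 0.774)
t=4.400: state=(0.078, 0.125, 0.796)
t=4.600: state=(0.074, 0.111, 0.816)
t=4.800: state=(0.070, 0.097, 0.833)
t=5.000: state=(0.067, 0.085, 0.848)
t=5.200: state=(0.064, 0.075, 0.861)
t=5.400: state=(0.062, 0.066, 0.873)
t=5.600: state=(0.060, 0.057, 0.883)
t=5.800: state=(0.058, 0.050, 0.892)
t=6.000: state=(0.057, 0.044, 0.899)
t=6.180: state=(0.056, 0.039, 0.906)
compare at T: S=0.056, I=0.039, R=0.906

largest component: R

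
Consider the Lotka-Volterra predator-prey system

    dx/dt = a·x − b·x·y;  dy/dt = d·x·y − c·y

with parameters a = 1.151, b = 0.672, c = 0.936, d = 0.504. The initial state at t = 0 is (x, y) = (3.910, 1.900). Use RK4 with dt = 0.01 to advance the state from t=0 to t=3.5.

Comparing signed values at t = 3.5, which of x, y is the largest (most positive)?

largest component: y

t=0.000: state=(3.910, 1.900)
step 1 (dt=0.01): k1=(-0.492, 1.966), k2=(-0.517, 1.974), k3=(-0.517, 1.974), k4=(-0.543, 1.981); state += dt/6·(k1+2k2+2k3+k4)
t=0.010: state=(3.905, 1.920)
t=0.020: state=(3.899, 1.940)
t=0.030: state=(3.893, 1.960)
continuing one RK4 step at a time; state shown every 20 steps (Δt=0.2):
t=0.200: state=(3.709, 2.317)
t=0.400: state=(3.322, 2.743)
t=0.600: state=(2.821, 3.101)
t=0.800: state=(2.301, 3.329)
t=1.000: state=(1.840, 3.399)
t=1.200: state=(1.472, 3.328)
t=1.400: state=(1.198, 3.155)
t=1.600: state=(1.002, 2.921)
t=1.800: state=(0.866, 2.660)
t=2.000: state=(0.777, 2.396)
t=2.200: state=(0.721, 2.142)
t=2.400: state=(0.691, 1.907)
t=2.600: state=(0.683, 1.695)
t=2.800: state=(0.694, 1.506)
t=3.000: state=(0.722, 1.341)
t=3.200: state=(0.766, 1.199)
t=3.400: state=(0.828, 1.077)
t=3.500: state=(0.866, 1.024)
compare at T: x=0.866, y=1.024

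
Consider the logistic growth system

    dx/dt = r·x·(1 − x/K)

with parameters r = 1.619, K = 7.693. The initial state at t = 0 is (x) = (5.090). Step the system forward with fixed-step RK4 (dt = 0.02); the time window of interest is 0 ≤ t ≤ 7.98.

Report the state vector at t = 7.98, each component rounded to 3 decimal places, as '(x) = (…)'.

(x) = (7.693)

t=0.000: state=(5.090)
step 1 (dt=0.02): k1=(2.788), k2=(2.774), k3=(2.774), k4=(2.759); state += dt/6·(k1+2k2+2k3+k4)
t=0.020: state=(5.145)
t=0.040: state=(5.200)
t=0.060: state=(5.255)
continuing one RK4 step at a time; state shown every 25 steps (Δt=0.5):
t=0.500: state=(6.267)
t=1.000: state=(6.985)
t=1.500: state=(7.361)
t=2.000: state=(7.542)
t=2.500: state=(7.625)
t=3.000: state=(7.663)
t=3.500: state=(7.679)
t=4.000: state=(7.687)
t=4.500: state=(7.690)
t=5.000: state=(7.692)
t=5.500: state=(7.692)
t=6.000: state=(7.693)
t=6.500: state=(7.693)
t=7.000: state=(7.693)
t=7.500: state=(7.693)
t=7.980: state=(7.693)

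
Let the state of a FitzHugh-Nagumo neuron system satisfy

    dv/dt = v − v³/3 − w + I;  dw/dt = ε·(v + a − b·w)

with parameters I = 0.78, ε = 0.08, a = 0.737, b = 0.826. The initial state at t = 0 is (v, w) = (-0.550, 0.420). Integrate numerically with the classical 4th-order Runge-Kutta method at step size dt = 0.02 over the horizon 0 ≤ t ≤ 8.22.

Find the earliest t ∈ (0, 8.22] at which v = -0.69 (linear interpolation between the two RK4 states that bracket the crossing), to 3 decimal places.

t = 0.824

t=0.000: state=(-0.550, 0.420)
step 1 (dt=0.02): k1=(-0.135, -0.013), k2=(-0.135, -0.013), k3=(-0.135, -0.013), k4=(-0.136, -0.013); state += dt/6·(k1+2k2+2k3+k4)
t=0.020: state=(-0.553, 0.420)
t=0.040: state=(-0.555, 0.419)
t=0.060: state=(-0.558, 0.419)
continuing one RK4 step at a time; state shown every 25 steps (Δt=0.5):
t=0.500: state=(-0.628, 0.412)
t=0.820: state=(-0.689, 0.406)
next step: t=0.840: state=(-0.693, 0.405) — v has crossed -0.69
linear interpolation between t=0.820 (-0.68923) and t=0.840 (-0.69336) → t≈0.824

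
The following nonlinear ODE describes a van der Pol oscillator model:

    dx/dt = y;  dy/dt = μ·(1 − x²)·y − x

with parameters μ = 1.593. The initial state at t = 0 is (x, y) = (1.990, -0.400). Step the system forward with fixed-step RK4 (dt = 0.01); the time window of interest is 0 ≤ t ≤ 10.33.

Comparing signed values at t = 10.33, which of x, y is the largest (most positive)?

t=0.000: state=(1.990, -0.400)
step 1 (dt=0.01): k1=(-0.400, -0.104), k2=(-0.401, -0.104), k3=(-0.401, -0.104), k4=(-0.401, -0.105); state += dt/6·(k1+2k2+2k3+k4)
t=0.010: state=(1.986, -0.401)
t=0.020: state=(1.982, -0.402)
t=0.030: state=(1.978, -0.403)
continuing one RK4 step at a time; state shown every 50 steps (Δt=0.5):
t=0.500: state=(1.774, -0.468)
t=1.000: state=(1.514, -0.584)
t=1.500: state=(1.172, -0.817)
t=2.000: state=(0.640, -1.413)
t=2.500: state=(-0.422, -3.015)
t=3.000: state=(-1.826, -1.462)
t=3.500: state=(-1.994, 0.234)
t=4.000: state=(-1.814, 0.437)
t=4.500: state=(-1.567, 0.554)
t=5.000: state=(-1.246, 0.756)
t=5.500: state=(-0.766, 1.245)
t=6.000: state=(0.153, 2.651)
t=6.500: state=(1.653, 2.186)
t=7.000: state=(2.011, -0.129)
t=7.500: state=(1.854, -0.415)
t=8.000: state=(1.618, -0.528)
t=8.500: state=(1.315, -0.705)
t=9.000: state=(0.877, -1.110)
t=9.500: state=(0.081, -2.284)
t=10.000: state=(-1.413, -2.849)
t=10.330: state=(-1.967, -0.610)
compare at T: x=-1.967, y=-0.610

largest component: y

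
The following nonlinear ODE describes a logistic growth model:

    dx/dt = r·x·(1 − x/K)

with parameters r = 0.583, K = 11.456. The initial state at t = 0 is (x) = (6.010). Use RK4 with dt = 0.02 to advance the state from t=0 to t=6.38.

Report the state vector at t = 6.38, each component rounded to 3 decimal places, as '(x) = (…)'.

t=0.000: state=(6.010)
step 1 (dt=0.02): k1=(1.666), k2=(1.665), k3=(1.665), k4=(1.665); state += dt/6·(k1+2k2+2k3+k4)
t=0.020: state=(6.043)
t=0.040: state=(6.077)
t=0.060: state=(6.110)
continuing one RK4 step at a time; state shown every 25 steps (Δt=0.5):
t=0.500: state=(6.831)
t=1.000: state=(7.608)
t=1.500: state=(8.314)
t=2.000: state=(8.933)
t=2.500: state=(9.460)
t=3.000: state=(9.896)
t=3.500: state=(10.249)
t=4.000: state=(10.530)
t=4.500: state=(10.749)
t=5.000: state=(10.920)
t=5.500: state=(11.050)
t=6.000: state=(11.150)
t=6.380: state=(11.210)

(x) = (11.210)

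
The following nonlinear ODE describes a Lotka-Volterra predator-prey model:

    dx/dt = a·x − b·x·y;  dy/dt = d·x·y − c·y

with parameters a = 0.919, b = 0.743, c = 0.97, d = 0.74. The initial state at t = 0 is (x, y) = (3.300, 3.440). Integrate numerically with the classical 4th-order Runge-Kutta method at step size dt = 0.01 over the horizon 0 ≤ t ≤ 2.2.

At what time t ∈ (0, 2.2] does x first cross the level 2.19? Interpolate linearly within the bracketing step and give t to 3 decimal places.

t=0.000: state=(3.300, 3.440)
step 1 (dt=0.01): k1=(-5.402, 5.064), k2=(-5.419, 5.032), k3=(-5.419, 5.031), k4=(-5.434, 4.998); state += dt/6·(k1+2k2+2k3+k4)
t=0.010: state=(3.246, 3.490)
t=0.020: state=(3.191, 3.540)
t=0.030: state=(3.137, 3.589)
continuing one RK4 step at a time; state shown every 10 steps (Δt=0.1):
t=0.100: state=(2.752, 3.906)
t=0.200: state=(2.226, 4.260)
next step: t=0.210: state=(2.176, 4.288) — x has crossed 2.19
linear interpolation between t=0.200 (2.22579) and t=0.210 (2.17612) → t≈0.207

t = 0.207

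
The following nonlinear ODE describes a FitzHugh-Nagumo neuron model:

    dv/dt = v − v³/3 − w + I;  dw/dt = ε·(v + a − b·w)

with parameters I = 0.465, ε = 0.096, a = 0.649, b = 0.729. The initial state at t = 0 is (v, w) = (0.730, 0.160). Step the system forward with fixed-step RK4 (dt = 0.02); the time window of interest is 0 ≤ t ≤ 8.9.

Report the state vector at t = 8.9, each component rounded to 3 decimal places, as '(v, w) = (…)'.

(v, w) = (0.869, 1.362)

t=0.000: state=(0.730, 0.160)
step 1 (dt=0.02): k1=(0.905, 0.121), k2=(0.908, 0.122), k3=(0.908, 0.122), k4=(0.911, 0.123); state += dt/6·(k1+2k2+2k3+k4)
t=0.020: state=(0.748, 0.162)
t=0.040: state=(0.766, 0.165)
t=0.060: state=(0.785, 0.167)
continuing one RK4 step at a time; state shown every 25 steps (Δt=0.5):
t=0.500: state=(1.190, 0.231)
t=1.000: state=(1.532, 0.318)
t=1.500: state=(1.681, 0.414)
t=2.000: state=(1.711, 0.511)
t=2.500: state=(1.692, 0.604)
t=3.000: state=(1.655, 0.693)
t=3.500: state=(1.610, 0.777)
t=4.000: state=(1.562, 0.856)
t=4.500: state=(1.511, 0.929)
t=5.000: state=(1.458, 0.998)
t=5.500: state=(1.403, 1.062)
t=6.000: state=(1.344, 1.121)
t=6.500: state=(1.281, 1.175)
t=7.000: state=(1.214, 1.224)
t=7.500: state=(1.140, 1.268)
t=8.000: state=(1.056, 1.307)
t=8.500: state=(0.960, 1.340)
t=8.900: state=(0.869, 1.362)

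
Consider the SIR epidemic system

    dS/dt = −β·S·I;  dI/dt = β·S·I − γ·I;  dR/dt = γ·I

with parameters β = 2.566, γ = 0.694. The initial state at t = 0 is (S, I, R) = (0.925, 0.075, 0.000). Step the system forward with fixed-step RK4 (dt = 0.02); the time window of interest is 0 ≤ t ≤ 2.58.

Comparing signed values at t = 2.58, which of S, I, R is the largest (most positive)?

t=0.000: state=(0.925, 0.075, 0.000)
step 1 (dt=0.02): k1=(-0.178, 0.126, 0.052), k2=(-0.181, 0.128, 0.053), k3=(-0.181, 0.128, 0.053), k4=(-0.183, 0.130, 0.054); state += dt/6·(k1+2k2+2k3+k4)
t=0.020: state=(0.921, 0.078, 0.001)
t=0.040: state=(0.918, 0.080, 0.002)
t=0.060: state=(0.914, 0.083, 0.003)
continuing one RK4 step at a time; state shown every 5 steps (Δt=0.1):
t=0.100: state=(0.906, 0.089, 0.006)
t=0.200: state=(0.884, 0.104, 0.012)
t=0.300: state=(0.859, 0.121, 0.020)
t=0.400: state=(0.830, 0.140, 0.029)
t=0.500: state=(0.799, 0.162, 0.040)
t=0.600: state=(0.764, 0.184, 0.052)
t=0.700: state=(0.727, 0.208, 0.065)
t=0.800: state=(0.687, 0.233, 0.081)
t=0.900: state=(0.645, 0.258, 0.098)
t=1.000: state=(0.602, 0.282, 0.116)
t=1.100: state=(0.558, 0.305, 0.137)
t=1.200: state=(0.515, 0.327, 0.159)
t=1.300: state=(0.472, 0.346, 0.182)
t=1.400: state=(0.431, 0.362, 0.207)
t=1.500: state=(0.392, 0.376, 0.232)
t=1.600: state=(0.355, 0.386, 0.259)
t=1.700: state=(0.322, 0.393, 0.286)
t=1.800: state=(0.291, 0.396, 0.313)
t=1.900: state=(0.263, 0.397, 0.341)
t=2.000: state=(0.237, 0.395, 0.368)
t=2.100: state=(0.214, 0.390, 0.395)
t=2.200: state=(0.194, 0.384, 0.422)
t=2.300: state=(0.176, 0.375, 0.449)
t=2.400: state=(0.160, 0.366, 0.474)
t=2.500: state=(0.146, 0.355, 0.499)
t=2.580: state=(0.136, 0.345, 0.519)
compare at T: S=0.136, I=0.345, R=0.519

largest component: R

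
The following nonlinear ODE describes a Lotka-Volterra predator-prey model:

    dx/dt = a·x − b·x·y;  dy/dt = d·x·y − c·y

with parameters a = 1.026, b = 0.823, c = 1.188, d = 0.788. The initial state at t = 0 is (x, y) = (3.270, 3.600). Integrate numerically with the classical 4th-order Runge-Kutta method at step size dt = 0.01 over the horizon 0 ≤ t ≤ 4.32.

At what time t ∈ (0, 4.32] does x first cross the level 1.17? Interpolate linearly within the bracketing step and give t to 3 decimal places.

t = 0.421

t=0.000: state=(3.270, 3.600)
step 1 (dt=0.01): k1=(-6.333, 5.000), k2=(-6.339, 4.944), k3=(-6.338, 4.943), k4=(-6.341, 4.886); state += dt/6·(k1+2k2+2k3+k4)
t=0.010: state=(3.207, 3.649)
t=0.020: state=(3.143, 3.698)
t=0.030: state=(3.080, 3.745)
continuing one RK4 step at a time; state shown every 20 steps (Δt=0.2):
t=0.200: state=(2.076, 4.313)
t=0.400: state=(1.235, 4.390)
t=0.420: state=(1.173, 4.369)
next step: t=0.430: state=(1.143, 4.357) — x has crossed 1.17
linear interpolation between t=0.420 (1.17308) and t=0.430 (1.14337) → t≈0.421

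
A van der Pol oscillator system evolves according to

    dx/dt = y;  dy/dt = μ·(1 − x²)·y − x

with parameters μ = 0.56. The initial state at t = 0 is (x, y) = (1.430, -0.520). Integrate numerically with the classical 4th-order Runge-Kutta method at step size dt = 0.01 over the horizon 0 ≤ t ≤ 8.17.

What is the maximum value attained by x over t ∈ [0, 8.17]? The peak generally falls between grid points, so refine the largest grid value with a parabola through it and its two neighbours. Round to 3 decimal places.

t=0.000: state=(1.430, -0.520)
step 1 (dt=0.01): k1=(-0.520, -1.126), k2=(-0.526, -1.122), k3=(-0.526, -1.122), k4=(-0.531, -1.118); state += dt/6·(k1+2k2+2k3+k4)
t=0.010: state=(1.425, -0.531)
t=0.020: state=(1.419, -0.542)
t=0.030: state=(1.414, -0.553)
continuing one RK4 step at a time; state shown every 50 steps (Δt=0.5):
t=0.500: state=(1.040, -1.030)
t=1.000: state=(0.395, -1.563)
t=1.500: state=(-0.516, -2.015)
t=2.000: state=(-1.452, -1.491)
t=2.500: state=(-1.872, -0.215)
t=3.000: state=(-1.761, 0.567)
t=3.500: state=(-1.358, 1.030)
t=4.000: state=(-0.726, 1.519)
t=4.500: state=(0.182, 2.103)
t=5.000: state=(1.262, 1.970)
t=5.500: state=(1.916, 0.575)
t=6.000: state=(1.923, -0.417)
t=6.500: state=(1.583, -0.906)
t=7.000: state=(1.025, -1.340)
t=7.500: state=(0.217, -1.916)
t=8.000: state=(-0.860, -2.245)
t=8.170: state=(-1.228, -2.046)
largest grid value and its neighbours: x(5.730)=1.98103, x(5.740)=1.98115, x(5.750)=1.98107
parabola through these three points peaks at t≈5.741 with x≈1.98115

max x = 1.981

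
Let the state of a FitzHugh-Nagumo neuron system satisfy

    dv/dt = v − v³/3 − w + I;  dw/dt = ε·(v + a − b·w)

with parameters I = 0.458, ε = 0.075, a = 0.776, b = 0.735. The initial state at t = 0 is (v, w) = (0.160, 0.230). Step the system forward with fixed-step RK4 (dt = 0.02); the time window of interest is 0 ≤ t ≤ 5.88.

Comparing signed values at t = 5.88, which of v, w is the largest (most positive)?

t=0.000: state=(0.160, 0.230)
step 1 (dt=0.02): k1=(0.387, 0.058), k2=(0.390, 0.058), k3=(0.390, 0.058), k4=(0.393, 0.058); state += dt/6·(k1+2k2+2k3+k4)
t=0.020: state=(0.168, 0.231)
t=0.040: state=(0.176, 0.232)
t=0.060: state=(0.184, 0.233)
continuing one RK4 step at a time; state shown every 10 steps (Δt=0.2):
t=0.200: state=(0.244, 0.242)
t=0.400: state=(0.343, 0.255)
t=0.600: state=(0.457, 0.270)
t=0.800: state=(0.588, 0.286)
t=1.000: state=(0.733, 0.305)
t=1.200: state=(0.888, 0.325)
t=1.400: state=(1.045, 0.347)
t=1.600: state=(1.194, 0.372)
t=1.800: state=(1.327, 0.398)
t=2.000: state=(1.436, 0.426)
t=2.200: state=(1.519, 0.455)
t=2.400: state=(1.578, 0.485)
t=2.600: state=(1.617, 0.515)
t=2.800: state=(1.640, 0.545)
t=3.000: state=(1.651, 0.575)
t=3.200: state=(1.654, 0.605)
t=3.400: state=(1.651, 0.635)
t=3.600: state=(1.644, 0.664)
t=3.800: state=(1.634, 0.693)
t=4.000: state=(1.622, 0.721)
t=4.200: state=(1.609, 0.749)
t=4.400: state=(1.594, 0.776)
t=4.600: state=(1.579, 0.803)
t=4.800: state=(1.563, 0.829)
t=5.000: state=(1.547, 0.855)
t=5.200: state=(1.530, 0.880)
t=5.400: state=(1.512, 0.905)
t=5.600: state=(1.495, 0.929)
t=5.800: state=(1.477, 0.952)
t=5.880: state=(1.470, 0.961)
compare at T: v=1.470, w=0.961

largest component: v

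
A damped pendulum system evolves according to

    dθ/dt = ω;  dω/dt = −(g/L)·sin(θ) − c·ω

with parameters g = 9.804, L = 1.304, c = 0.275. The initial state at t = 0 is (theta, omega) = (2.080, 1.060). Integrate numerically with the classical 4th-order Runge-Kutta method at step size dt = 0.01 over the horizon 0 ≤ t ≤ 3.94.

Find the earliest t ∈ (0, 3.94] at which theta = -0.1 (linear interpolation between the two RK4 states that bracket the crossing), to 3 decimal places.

t = 1.025

t=0.000: state=(2.080, 1.060)
step 1 (dt=0.01): k1=(1.060, -6.856), k2=(1.026, -6.827), k3=(1.026, -6.828), k4=(0.992, -6.799); state += dt/6·(k1+2k2+2k3+k4)
t=0.010: state=(2.090, 0.992)
t=0.020: state=(2.100, 0.924)
t=0.030: state=(2.109, 0.857)
continuing one RK4 step at a time; state shown every 20 steps (Δt=0.2):
t=0.200: state=(2.161, -0.227)
t=0.400: state=(1.991, -1.479)
t=0.600: state=(1.563, -2.814)
t=0.800: state=(0.873, -4.018)
t=1.000: state=(0.011, -4.413)
t=1.020: state=(-0.077, -4.383)
next step: t=1.030: state=(-0.121, -4.364) — theta has crossed -0.1
linear interpolation between t=1.020 (-0.07748) and t=1.030 (-0.12121) → t≈1.025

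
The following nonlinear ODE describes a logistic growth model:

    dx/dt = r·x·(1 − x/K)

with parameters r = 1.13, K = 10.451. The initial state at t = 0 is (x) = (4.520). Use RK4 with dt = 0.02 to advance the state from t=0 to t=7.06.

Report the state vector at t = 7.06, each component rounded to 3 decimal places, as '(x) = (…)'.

(x) = (10.446)

t=0.000: state=(4.520)
step 1 (dt=0.02): k1=(2.899), k2=(2.903), k3=(2.903), k4=(2.907); state += dt/6·(k1+2k2+2k3+k4)
t=0.020: state=(4.578)
t=0.040: state=(4.636)
t=0.060: state=(4.695)
continuing one RK4 step at a time; state shown every 25 steps (Δt=0.5):
t=0.500: state=(5.986)
t=1.000: state=(7.340)
t=1.500: state=(8.422)
t=2.000: state=(9.192)
t=2.500: state=(9.696)
t=3.000: state=(10.008)
t=3.500: state=(10.195)
t=4.000: state=(10.304)
t=4.500: state=(10.367)
t=5.000: state=(10.403)
t=5.500: state=(10.424)
t=6.000: state=(10.435)
t=6.500: state=(10.442)
t=7.000: state=(10.446)
t=7.060: state=(10.446)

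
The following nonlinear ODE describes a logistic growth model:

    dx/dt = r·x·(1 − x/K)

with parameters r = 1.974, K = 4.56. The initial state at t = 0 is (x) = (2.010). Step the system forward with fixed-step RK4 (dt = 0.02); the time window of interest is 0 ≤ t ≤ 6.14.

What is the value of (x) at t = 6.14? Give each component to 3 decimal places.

t=0.000: state=(2.010)
step 1 (dt=0.02): k1=(2.219), k2=(2.224), k3=(2.224), k4=(2.228); state += dt/6·(k1+2k2+2k3+k4)
t=0.020: state=(2.054)
t=0.040: state=(2.099)
t=0.060: state=(2.144)
continuing one RK4 step at a time; state shown every 10 steps (Δt=0.2):
t=0.200: state=(2.458)
t=0.400: state=(2.893)
t=0.600: state=(3.285)
t=0.800: state=(3.615)
t=1.000: state=(3.877)
t=1.200: state=(4.076)
t=1.400: state=(4.222)
t=1.600: state=(4.327)
t=1.800: state=(4.400)
t=2.000: state=(4.451)
t=2.200: state=(4.486)
t=2.400: state=(4.510)
t=2.600: state=(4.526)
t=2.800: state=(4.537)
t=3.000: state=(4.545)
t=3.200: state=(4.550)
t=3.400: state=(4.553)
t=3.600: state=(4.555)
t=3.800: state=(4.557)
t=4.000: state=(4.558)
t=4.200: state=(4.559)
t=4.400: state=(4.559)
t=4.600: state=(4.559)
t=4.800: state=(4.560)
t=5.000: state=(4.560)
t=5.200: state=(4.560)
t=5.400: state=(4.560)
t=5.600: state=(4.560)
t=5.800: state=(4.560)
t=6.000: state=(4.560)
t=6.140: state=(4.560)

(x) = (4.560)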